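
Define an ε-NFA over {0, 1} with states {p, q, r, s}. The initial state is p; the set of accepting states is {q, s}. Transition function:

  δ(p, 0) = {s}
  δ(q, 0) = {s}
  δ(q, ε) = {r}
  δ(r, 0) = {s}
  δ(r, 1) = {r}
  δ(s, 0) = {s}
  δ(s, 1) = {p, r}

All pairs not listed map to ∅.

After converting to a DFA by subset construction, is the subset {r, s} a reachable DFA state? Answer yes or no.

no

Start state of the DFA: {p} (ε-closure of the NFA start).
{p} --0--> {s}  [new]
{p} --1--> ∅  [new]
{s} --0--> {s}  [seen]
{s} --1--> {p, r}  [new]
∅ --0--> ∅  [seen]
∅ --1--> ∅  [seen]
{p, r} --0--> {s}  [seen]
{p, r} --1--> {r}  [new]
{r} --0--> {s}  [seen]
{r} --1--> {r}  [seen]
Reachable DFA states: {p}, {s}, ∅, {p, r}, {r}.
{r, s} is not among them.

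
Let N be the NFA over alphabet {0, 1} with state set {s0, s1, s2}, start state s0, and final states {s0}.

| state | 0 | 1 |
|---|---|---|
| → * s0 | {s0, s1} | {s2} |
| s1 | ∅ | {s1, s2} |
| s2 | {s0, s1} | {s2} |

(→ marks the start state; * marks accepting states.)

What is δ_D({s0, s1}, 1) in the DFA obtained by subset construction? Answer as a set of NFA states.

{s1, s2}

δ(s0,1) = {s2}; δ(s1,1) = {s1, s2}.
Union: {s1, s2}.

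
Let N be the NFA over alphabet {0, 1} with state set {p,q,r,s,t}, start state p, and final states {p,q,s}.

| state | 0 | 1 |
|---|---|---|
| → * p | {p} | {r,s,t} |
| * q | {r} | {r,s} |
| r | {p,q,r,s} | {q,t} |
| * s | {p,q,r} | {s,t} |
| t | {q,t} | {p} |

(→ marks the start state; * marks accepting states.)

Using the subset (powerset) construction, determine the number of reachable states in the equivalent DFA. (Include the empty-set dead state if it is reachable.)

6

Start state of the DFA: {p}.
{p} --0--> {p}  [seen]
{p} --1--> {r,s,t}  [new]
{r,s,t} --0--> {p,q,r,s,t}  [new]
{r,s,t} --1--> {p,q,s,t}  [new]
{p,q,r,s,t} --0--> {p,q,r,s,t}  [seen]
{p,q,r,s,t} --1--> {p,q,r,s,t}  [seen]
{p,q,s,t} --0--> {p,q,r,t}  [new]
{p,q,s,t} --1--> {p,r,s,t}  [new]
{p,q,r,t} --0--> {p,q,r,s,t}  [seen]
{p,q,r,t} --1--> {p,q,r,s,t}  [seen]
{p,r,s,t} --0--> {p,q,r,s,t}  [seen]
{p,r,s,t} --1--> {p,q,r,s,t}  [seen]
Reachable DFA states: {p}, {r,s,t}, {p,q,r,s,t}, {p,q,s,t}, {p,q,r,t}, {p,r,s,t}.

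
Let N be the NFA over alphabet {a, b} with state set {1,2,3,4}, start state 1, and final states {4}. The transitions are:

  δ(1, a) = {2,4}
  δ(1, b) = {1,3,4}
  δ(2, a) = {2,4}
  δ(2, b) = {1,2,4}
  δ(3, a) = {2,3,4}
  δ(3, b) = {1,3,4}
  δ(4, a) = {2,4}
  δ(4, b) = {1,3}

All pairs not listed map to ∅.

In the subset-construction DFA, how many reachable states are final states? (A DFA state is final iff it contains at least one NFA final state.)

Start state of the DFA: {1}.
{1} --a--> {2,4}  [new]
{1} --b--> {1,3,4}  [new]
{2,4} --a--> {2,4}  [seen]
{2,4} --b--> {1,2,3,4}  [new]
{1,3,4} --a--> {2,3,4}  [new]
{1,3,4} --b--> {1,3,4}  [seen]
{1,2,3,4} --a--> {2,3,4}  [seen]
{1,2,3,4} --b--> {1,2,3,4}  [seen]
{2,3,4} --a--> {2,3,4}  [seen]
{2,3,4} --b--> {1,2,3,4}  [seen]
Reachable DFA states: {1}, {2,4}, {1,3,4}, {1,2,3,4}, {2,3,4}.
Accepting DFA states (contain an NFA accepting state): {2,4}, {1,3,4}, {1,2,3,4}, {2,3,4}.

4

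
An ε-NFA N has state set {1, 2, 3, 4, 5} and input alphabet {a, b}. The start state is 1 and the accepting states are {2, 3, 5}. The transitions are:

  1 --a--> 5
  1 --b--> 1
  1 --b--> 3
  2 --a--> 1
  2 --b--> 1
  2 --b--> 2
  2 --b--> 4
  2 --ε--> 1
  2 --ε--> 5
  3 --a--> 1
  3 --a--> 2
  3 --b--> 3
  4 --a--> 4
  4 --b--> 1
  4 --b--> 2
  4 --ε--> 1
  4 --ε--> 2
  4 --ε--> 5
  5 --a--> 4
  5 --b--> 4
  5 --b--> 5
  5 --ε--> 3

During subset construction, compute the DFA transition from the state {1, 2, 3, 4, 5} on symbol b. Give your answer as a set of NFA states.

{1, 2, 3, 4, 5}

δ(1,b) = {1, 3}; δ(2,b) = {1, 2, 4}; δ(3,b) = {3}; δ(4,b) = {1, 2}; δ(5,b) = {4, 5}.
Union: {1, 2, 3, 4, 5}.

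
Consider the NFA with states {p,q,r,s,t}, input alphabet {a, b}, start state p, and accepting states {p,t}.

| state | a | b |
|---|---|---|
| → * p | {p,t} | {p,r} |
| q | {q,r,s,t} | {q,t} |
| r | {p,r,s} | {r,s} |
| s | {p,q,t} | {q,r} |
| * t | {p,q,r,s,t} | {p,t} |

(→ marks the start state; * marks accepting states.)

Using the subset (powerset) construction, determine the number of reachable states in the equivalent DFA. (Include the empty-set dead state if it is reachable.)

Start state of the DFA: {p}.
{p} --a--> {p,t}  [new]
{p} --b--> {p,r}  [new]
{p,t} --a--> {p,q,r,s,t}  [new]
{p,t} --b--> {p,r,t}  [new]
{p,r} --a--> {p,r,s,t}  [new]
{p,r} --b--> {p,r,s}  [new]
{p,q,r,s,t} --a--> {p,q,r,s,t}  [seen]
{p,q,r,s,t} --b--> {p,q,r,s,t}  [seen]
{p,r,t} --a--> {p,q,r,s,t}  [seen]
{p,r,t} --b--> {p,r,s,t}  [seen]
{p,r,s,t} --a--> {p,q,r,s,t}  [seen]
{p,r,s,t} --b--> {p,q,r,s,t}  [seen]
{p,r,s} --a--> {p,q,r,s,t}  [seen]
{p,r,s} --b--> {p,q,r,s}  [new]
{p,q,r,s} --a--> {p,q,r,s,t}  [seen]
{p,q,r,s} --b--> {p,q,r,s,t}  [seen]
Reachable DFA states: {p}, {p,t}, {p,r}, {p,q,r,s,t}, {p,r,t}, {p,r,s,t}, {p,r,s}, {p,q,r,s}.

8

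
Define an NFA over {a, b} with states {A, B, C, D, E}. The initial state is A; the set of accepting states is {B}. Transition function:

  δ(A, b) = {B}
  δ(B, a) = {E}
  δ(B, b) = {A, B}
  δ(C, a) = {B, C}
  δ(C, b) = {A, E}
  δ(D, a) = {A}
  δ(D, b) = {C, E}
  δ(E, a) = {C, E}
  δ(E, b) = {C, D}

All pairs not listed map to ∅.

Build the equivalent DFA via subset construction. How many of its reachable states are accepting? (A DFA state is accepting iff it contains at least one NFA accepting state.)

8

Start state of the DFA: {A}.
{A} --a--> ∅  [new]
{A} --b--> {B}  [new]
∅ --a--> ∅  [seen]
∅ --b--> ∅  [seen]
{B} --a--> {E}  [new]
{B} --b--> {A, B}  [new]
{E} --a--> {C, E}  [new]
{E} --b--> {C, D}  [new]
{A, B} --a--> {E}  [seen]
{A, B} --b--> {A, B}  [seen]
{C, E} --a--> {B, C, E}  [new]
{C, E} --b--> {A, C, D, E}  [new]
{C, D} --a--> {A, B, C}  [new]
{C, D} --b--> {A, C, E}  [new]
{B, C, E} --a--> {B, C, E}  [seen]
{B, C, E} --b--> {A, B, C, D, E}  [new]
{A, C, D, E} --a--> {A, B, C, E}  [new]
{A, C, D, E} --b--> {A, B, C, D, E}  [seen]
{A, B, C} --a--> {B, C, E}  [seen]
{A, B, C} --b--> {A, B, E}  [new]
{A, C, E} --a--> {B, C, E}  [seen]
{A, C, E} --b--> {A, B, C, D, E}  [seen]
{A, B, C, D, E} --a--> {A, B, C, E}  [seen]
{A, B, C, D, E} --b--> {A, B, C, D, E}  [seen]
{A, B, C, E} --a--> {B, C, E}  [seen]
{A, B, C, E} --b--> {A, B, C, D, E}  [seen]
{A, B, E} --a--> {C, E}  [seen]
{A, B, E} --b--> {A, B, C, D}  [new]
{A, B, C, D} --a--> {A, B, C, E}  [seen]
{A, B, C, D} --b--> {A, B, C, E}  [seen]
Reachable DFA states: {A}, ∅, {B}, {E}, {A, B}, {C, E}, {C, D}, {B, C, E}, {A, C, D, E}, {A, B, C}, {A, C, E}, {A, B, C, D, E}, {A, B, C, E}, {A, B, E}, {A, B, C, D}.
Accepting DFA states (contain an NFA accepting state): {B}, {A, B}, {B, C, E}, {A, B, C}, {A, B, C, D, E}, {A, B, C, E}, {A, B, E}, {A, B, C, D}.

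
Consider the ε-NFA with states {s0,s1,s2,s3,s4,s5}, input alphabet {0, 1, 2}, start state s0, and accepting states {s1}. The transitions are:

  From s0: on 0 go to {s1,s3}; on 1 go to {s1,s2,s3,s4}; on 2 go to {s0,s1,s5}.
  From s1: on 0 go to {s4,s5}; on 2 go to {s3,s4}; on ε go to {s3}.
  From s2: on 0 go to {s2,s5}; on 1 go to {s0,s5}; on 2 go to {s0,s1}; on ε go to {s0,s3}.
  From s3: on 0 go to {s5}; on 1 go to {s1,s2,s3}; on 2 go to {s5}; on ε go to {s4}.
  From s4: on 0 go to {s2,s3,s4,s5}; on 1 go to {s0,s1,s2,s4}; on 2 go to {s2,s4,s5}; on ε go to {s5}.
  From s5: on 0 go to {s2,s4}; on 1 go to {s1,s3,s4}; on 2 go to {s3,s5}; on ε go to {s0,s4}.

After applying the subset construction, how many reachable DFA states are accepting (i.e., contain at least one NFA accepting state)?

2

Start state of the DFA: {s0} (ε-closure of the NFA start).
{s0} --0--> {s0,s1,s3,s4,s5}  [new]
{s0} --1--> {s0,s1,s2,s3,s4,s5}  [new]
{s0} --2--> {s0,s1,s3,s4,s5}  [seen]
{s0,s1,s3,s4,s5} --0--> {s0,s1,s2,s3,s4,s5}  [seen]
{s0,s1,s3,s4,s5} --1--> {s0,s1,s2,s3,s4,s5}  [seen]
{s0,s1,s3,s4,s5} --2--> {s0,s1,s2,s3,s4,s5}  [seen]
{s0,s1,s2,s3,s4,s5} --0--> {s0,s1,s2,s3,s4,s5}  [seen]
{s0,s1,s2,s3,s4,s5} --1--> {s0,s1,s2,s3,s4,s5}  [seen]
{s0,s1,s2,s3,s4,s5} --2--> {s0,s1,s2,s3,s4,s5}  [seen]
Reachable DFA states: {s0}, {s0,s1,s3,s4,s5}, {s0,s1,s2,s3,s4,s5}.
Accepting DFA states (contain an NFA accepting state): {s0,s1,s3,s4,s5}, {s0,s1,s2,s3,s4,s5}.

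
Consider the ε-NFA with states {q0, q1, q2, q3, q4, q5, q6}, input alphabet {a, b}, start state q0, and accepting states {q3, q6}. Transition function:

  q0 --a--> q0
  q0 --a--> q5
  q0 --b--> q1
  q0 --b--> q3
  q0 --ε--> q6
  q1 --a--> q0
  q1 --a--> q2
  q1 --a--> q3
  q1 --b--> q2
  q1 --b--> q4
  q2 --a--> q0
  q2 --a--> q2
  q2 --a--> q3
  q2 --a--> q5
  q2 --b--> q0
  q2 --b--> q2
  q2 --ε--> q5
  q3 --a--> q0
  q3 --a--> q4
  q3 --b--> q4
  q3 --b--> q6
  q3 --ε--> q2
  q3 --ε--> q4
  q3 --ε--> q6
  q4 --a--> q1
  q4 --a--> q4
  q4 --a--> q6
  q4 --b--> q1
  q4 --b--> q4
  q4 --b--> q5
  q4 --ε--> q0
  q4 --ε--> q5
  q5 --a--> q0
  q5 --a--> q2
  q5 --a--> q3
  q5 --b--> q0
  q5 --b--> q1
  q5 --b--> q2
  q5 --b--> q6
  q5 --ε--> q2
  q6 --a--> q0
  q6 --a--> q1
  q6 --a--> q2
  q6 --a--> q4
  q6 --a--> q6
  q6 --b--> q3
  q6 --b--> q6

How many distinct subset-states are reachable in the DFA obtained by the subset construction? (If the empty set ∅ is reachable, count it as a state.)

Start state of the DFA: {q0, q6} (ε-closure of the NFA start).
{q0, q6} --a--> {q0, q1, q2, q4, q5, q6}  [new]
{q0, q6} --b--> {q0, q1, q2, q3, q4, q5, q6}  [new]
{q0, q1, q2, q4, q5, q6} --a--> {q0, q1, q2, q3, q4, q5, q6}  [seen]
{q0, q1, q2, q4, q5, q6} --b--> {q0, q1, q2, q3, q4, q5, q6}  [seen]
{q0, q1, q2, q3, q4, q5, q6} --a--> {q0, q1, q2, q3, q4, q5, q6}  [seen]
{q0, q1, q2, q3, q4, q5, q6} --b--> {q0, q1, q2, q3, q4, q5, q6}  [seen]
Reachable DFA states: {q0, q6}, {q0, q1, q2, q4, q5, q6}, {q0, q1, q2, q3, q4, q5, q6}.

3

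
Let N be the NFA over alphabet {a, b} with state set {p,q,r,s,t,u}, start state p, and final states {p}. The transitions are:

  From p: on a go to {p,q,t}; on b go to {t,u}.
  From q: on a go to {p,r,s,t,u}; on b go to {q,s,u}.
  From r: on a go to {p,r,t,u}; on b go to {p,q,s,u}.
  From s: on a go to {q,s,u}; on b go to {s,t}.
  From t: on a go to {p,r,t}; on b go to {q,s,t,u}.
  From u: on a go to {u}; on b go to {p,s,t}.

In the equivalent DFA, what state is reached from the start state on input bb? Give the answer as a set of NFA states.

Start: {p}.
δ(p,b) = {t,u}.
Union: {t,u}.
After b: {t,u}.
δ(t,b) = {q,s,t,u}; δ(u,b) = {p,s,t}.
Union: {p,q,s,t,u}.
After b: {p,q,s,t,u}.

{p,q,s,t,u}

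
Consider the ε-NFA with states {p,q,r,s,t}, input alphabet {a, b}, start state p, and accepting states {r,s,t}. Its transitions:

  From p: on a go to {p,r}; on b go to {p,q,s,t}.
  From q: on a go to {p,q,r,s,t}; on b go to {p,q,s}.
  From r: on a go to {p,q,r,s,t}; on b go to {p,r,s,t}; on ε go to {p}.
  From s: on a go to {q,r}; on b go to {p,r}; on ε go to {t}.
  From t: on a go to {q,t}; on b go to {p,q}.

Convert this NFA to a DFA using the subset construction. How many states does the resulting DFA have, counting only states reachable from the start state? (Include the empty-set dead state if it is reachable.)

Start state of the DFA: {p} (ε-closure of the NFA start).
{p} --a--> {p,r}  [new]
{p} --b--> {p,q,s,t}  [new]
{p,r} --a--> {p,q,r,s,t}  [new]
{p,r} --b--> {p,q,r,s,t}  [seen]
{p,q,s,t} --a--> {p,q,r,s,t}  [seen]
{p,q,s,t} --b--> {p,q,r,s,t}  [seen]
{p,q,r,s,t} --a--> {p,q,r,s,t}  [seen]
{p,q,r,s,t} --b--> {p,q,r,s,t}  [seen]
Reachable DFA states: {p}, {p,r}, {p,q,s,t}, {p,q,r,s,t}.

4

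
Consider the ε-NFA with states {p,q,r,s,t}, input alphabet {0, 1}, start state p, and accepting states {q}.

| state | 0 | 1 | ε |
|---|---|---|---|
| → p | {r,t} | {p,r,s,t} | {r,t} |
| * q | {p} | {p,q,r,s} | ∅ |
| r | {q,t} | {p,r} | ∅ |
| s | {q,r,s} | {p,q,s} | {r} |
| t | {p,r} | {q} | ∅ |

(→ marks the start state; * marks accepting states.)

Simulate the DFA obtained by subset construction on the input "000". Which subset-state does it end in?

Start: {p,r,t}.
δ(p,0) = {r,t}; δ(r,0) = {q,t}; δ(t,0) = {p,r}.
Union: {p,q,r,t}.
After 0: {p,q,r,t}.
δ(p,0) = {r,t}; δ(q,0) = {p}; δ(r,0) = {q,t}; δ(t,0) = {p,r}.
Union: {p,q,r,t}.
After 0: {p,q,r,t}.
δ(p,0) = {r,t}; δ(q,0) = {p}; δ(r,0) = {q,t}; δ(t,0) = {p,r}.
Union: {p,q,r,t}.
After 0: {p,q,r,t}.

{p,q,r,t}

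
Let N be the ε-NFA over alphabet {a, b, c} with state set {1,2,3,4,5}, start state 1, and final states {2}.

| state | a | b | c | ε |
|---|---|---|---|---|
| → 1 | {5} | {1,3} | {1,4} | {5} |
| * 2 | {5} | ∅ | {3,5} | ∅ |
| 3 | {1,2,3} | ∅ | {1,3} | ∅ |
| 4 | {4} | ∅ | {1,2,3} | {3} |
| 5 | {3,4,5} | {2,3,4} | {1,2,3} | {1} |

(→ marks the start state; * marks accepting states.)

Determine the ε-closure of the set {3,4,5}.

{1,3,4,5}

Begin with {3,4,5}.
5 →ε {1}; add 1.
ε-closure = {1,3,4,5}.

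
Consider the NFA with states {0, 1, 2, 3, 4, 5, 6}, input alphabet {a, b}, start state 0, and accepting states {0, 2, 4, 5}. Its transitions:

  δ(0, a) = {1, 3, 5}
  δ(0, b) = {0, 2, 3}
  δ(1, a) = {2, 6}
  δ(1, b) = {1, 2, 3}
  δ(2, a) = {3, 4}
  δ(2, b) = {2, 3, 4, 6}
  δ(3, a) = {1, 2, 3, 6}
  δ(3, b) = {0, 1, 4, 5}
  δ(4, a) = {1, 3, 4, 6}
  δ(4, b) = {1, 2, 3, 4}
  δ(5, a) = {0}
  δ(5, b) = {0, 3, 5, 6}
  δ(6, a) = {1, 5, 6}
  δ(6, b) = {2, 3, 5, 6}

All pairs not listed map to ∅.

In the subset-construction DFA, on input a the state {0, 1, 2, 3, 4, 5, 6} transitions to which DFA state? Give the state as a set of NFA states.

δ(0,a) = {1, 3, 5}; δ(1,a) = {2, 6}; δ(2,a) = {3, 4}; δ(3,a) = {1, 2, 3, 6}; δ(4,a) = {1, 3, 4, 6}; δ(5,a) = {0}; δ(6,a) = {1, 5, 6}.
Union: {0, 1, 2, 3, 4, 5, 6}.

{0, 1, 2, 3, 4, 5, 6}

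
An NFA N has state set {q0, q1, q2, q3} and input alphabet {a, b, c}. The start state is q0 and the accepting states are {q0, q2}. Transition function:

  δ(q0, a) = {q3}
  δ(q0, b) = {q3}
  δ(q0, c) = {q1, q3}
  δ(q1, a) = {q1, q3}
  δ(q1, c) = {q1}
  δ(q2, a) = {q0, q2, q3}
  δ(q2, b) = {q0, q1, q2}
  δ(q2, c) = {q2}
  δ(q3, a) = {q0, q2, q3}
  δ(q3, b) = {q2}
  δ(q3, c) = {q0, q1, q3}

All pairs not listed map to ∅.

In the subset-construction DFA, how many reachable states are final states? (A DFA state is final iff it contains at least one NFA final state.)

Start state of the DFA: {q0}.
{q0} --a--> {q3}  [new]
{q0} --b--> {q3}  [seen]
{q0} --c--> {q1, q3}  [new]
{q3} --a--> {q0, q2, q3}  [new]
{q3} --b--> {q2}  [new]
{q3} --c--> {q0, q1, q3}  [new]
{q1, q3} --a--> {q0, q1, q2, q3}  [new]
{q1, q3} --b--> {q2}  [seen]
{q1, q3} --c--> {q0, q1, q3}  [seen]
{q0, q2, q3} --a--> {q0, q2, q3}  [seen]
{q0, q2, q3} --b--> {q0, q1, q2, q3}  [seen]
{q0, q2, q3} --c--> {q0, q1, q2, q3}  [seen]
{q2} --a--> {q0, q2, q3}  [seen]
{q2} --b--> {q0, q1, q2}  [new]
{q2} --c--> {q2}  [seen]
{q0, q1, q3} --a--> {q0, q1, q2, q3}  [seen]
{q0, q1, q3} --b--> {q2, q3}  [new]
{q0, q1, q3} --c--> {q0, q1, q3}  [seen]
{q0, q1, q2, q3} --a--> {q0, q1, q2, q3}  [seen]
{q0, q1, q2, q3} --b--> {q0, q1, q2, q3}  [seen]
{q0, q1, q2, q3} --c--> {q0, q1, q2, q3}  [seen]
{q0, q1, q2} --a--> {q0, q1, q2, q3}  [seen]
{q0, q1, q2} --b--> {q0, q1, q2, q3}  [seen]
{q0, q1, q2} --c--> {q1, q2, q3}  [new]
{q2, q3} --a--> {q0, q2, q3}  [seen]
{q2, q3} --b--> {q0, q1, q2}  [seen]
{q2, q3} --c--> {q0, q1, q2, q3}  [seen]
{q1, q2, q3} --a--> {q0, q1, q2, q3}  [seen]
{q1, q2, q3} --b--> {q0, q1, q2}  [seen]
{q1, q2, q3} --c--> {q0, q1, q2, q3}  [seen]
Reachable DFA states: {q0}, {q3}, {q1, q3}, {q0, q2, q3}, {q2}, {q0, q1, q3}, {q0, q1, q2, q3}, {q0, q1, q2}, {q2, q3}, {q1, q2, q3}.
Accepting DFA states (contain an NFA accepting state): {q0}, {q0, q2, q3}, {q2}, {q0, q1, q3}, {q0, q1, q2, q3}, {q0, q1, q2}, {q2, q3}, {q1, q2, q3}.

8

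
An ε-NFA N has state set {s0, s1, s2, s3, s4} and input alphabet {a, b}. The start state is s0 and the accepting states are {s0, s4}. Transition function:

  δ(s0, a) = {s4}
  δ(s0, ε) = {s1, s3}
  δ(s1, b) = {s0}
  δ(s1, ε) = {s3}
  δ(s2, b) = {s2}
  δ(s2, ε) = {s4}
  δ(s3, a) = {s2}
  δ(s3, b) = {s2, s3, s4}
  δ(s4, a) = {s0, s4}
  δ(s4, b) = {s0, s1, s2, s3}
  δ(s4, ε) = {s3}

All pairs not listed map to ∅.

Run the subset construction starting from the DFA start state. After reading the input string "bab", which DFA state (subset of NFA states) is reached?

{s0, s1, s2, s3, s4}

Start: {s0, s1, s3}.
δ(s0,b) = ∅; δ(s1,b) = {s0}; δ(s3,b) = {s2, s3, s4}.
Union: {s0, s2, s3, s4}.
ε-closure gives {s0, s1, s2, s3, s4}.
After b: {s0, s1, s2, s3, s4}.
δ(s0,a) = {s4}; δ(s1,a) = ∅; δ(s2,a) = ∅; δ(s3,a) = {s2}; δ(s4,a) = {s0, s4}.
Union: {s0, s2, s4}.
ε-closure gives {s0, s1, s2, s3, s4}.
After a: {s0, s1, s2, s3, s4}.
δ(s0,b) = ∅; δ(s1,b) = {s0}; δ(s2,b) = {s2}; δ(s3,b) = {s2, s3, s4}; δ(s4,b) = {s0, s1, s2, s3}.
Union: {s0, s1, s2, s3, s4}.
After b: {s0, s1, s2, s3, s4}.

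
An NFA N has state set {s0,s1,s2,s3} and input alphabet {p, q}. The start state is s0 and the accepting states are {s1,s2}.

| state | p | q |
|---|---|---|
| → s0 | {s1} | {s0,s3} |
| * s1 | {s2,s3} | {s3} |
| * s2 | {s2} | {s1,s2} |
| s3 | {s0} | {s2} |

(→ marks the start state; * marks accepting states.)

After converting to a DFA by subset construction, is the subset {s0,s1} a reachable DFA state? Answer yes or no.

Start state of the DFA: {s0}.
{s0} --p--> {s1}  [new]
{s0} --q--> {s0,s3}  [new]
{s1} --p--> {s2,s3}  [new]
{s1} --q--> {s3}  [new]
{s0,s3} --p--> {s0,s1}  [new]
{s0,s3} --q--> {s0,s2,s3}  [new]
{s2,s3} --p--> {s0,s2}  [new]
{s2,s3} --q--> {s1,s2}  [new]
{s3} --p--> {s0}  [seen]
{s3} --q--> {s2}  [new]
{s0,s1} --p--> {s1,s2,s3}  [new]
{s0,s1} --q--> {s0,s3}  [seen]
{s0,s2,s3} --p--> {s0,s1,s2}  [new]
{s0,s2,s3} --q--> {s0,s1,s2,s3}  [new]
{s0,s2} --p--> {s1,s2}  [seen]
{s0,s2} --q--> {s0,s1,s2,s3}  [seen]
{s1,s2} --p--> {s2,s3}  [seen]
{s1,s2} --q--> {s1,s2,s3}  [seen]
{s2} --p--> {s2}  [seen]
{s2} --q--> {s1,s2}  [seen]
{s1,s2,s3} --p--> {s0,s2,s3}  [seen]
{s1,s2,s3} --q--> {s1,s2,s3}  [seen]
{s0,s1,s2} --p--> {s1,s2,s3}  [seen]
{s0,s1,s2} --q--> {s0,s1,s2,s3}  [seen]
{s0,s1,s2,s3} --p--> {s0,s1,s2,s3}  [seen]
{s0,s1,s2,s3} --q--> {s0,s1,s2,s3}  [seen]
Reachable DFA states: {s0}, {s1}, {s0,s3}, {s2,s3}, {s3}, {s0,s1}, {s0,s2,s3}, {s0,s2}, {s1,s2}, {s2}, {s1,s2,s3}, {s0,s1,s2}, {s0,s1,s2,s3}.
{s0,s1} is among them.

yes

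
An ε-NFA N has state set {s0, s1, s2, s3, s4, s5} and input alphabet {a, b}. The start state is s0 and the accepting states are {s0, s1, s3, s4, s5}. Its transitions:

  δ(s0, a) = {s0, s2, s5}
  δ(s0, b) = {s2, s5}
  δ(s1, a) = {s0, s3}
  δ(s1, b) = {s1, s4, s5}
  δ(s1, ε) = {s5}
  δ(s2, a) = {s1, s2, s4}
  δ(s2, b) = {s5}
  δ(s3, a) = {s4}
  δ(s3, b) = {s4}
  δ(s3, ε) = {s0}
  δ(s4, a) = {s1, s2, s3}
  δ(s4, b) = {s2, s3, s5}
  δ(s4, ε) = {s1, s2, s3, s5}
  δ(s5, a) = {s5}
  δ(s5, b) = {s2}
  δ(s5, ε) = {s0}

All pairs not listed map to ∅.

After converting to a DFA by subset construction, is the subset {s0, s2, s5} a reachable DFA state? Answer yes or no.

yes

Start state of the DFA: {s0} (ε-closure of the NFA start).
{s0} --a--> {s0, s2, s5}  [new]
{s0} --b--> {s0, s2, s5}  [seen]
{s0, s2, s5} --a--> {s0, s1, s2, s3, s4, s5}  [new]
{s0, s2, s5} --b--> {s0, s2, s5}  [seen]
{s0, s1, s2, s3, s4, s5} --a--> {s0, s1, s2, s3, s4, s5}  [seen]
{s0, s1, s2, s3, s4, s5} --b--> {s0, s1, s2, s3, s4, s5}  [seen]
Reachable DFA states: {s0}, {s0, s2, s5}, {s0, s1, s2, s3, s4, s5}.
{s0, s2, s5} is among them.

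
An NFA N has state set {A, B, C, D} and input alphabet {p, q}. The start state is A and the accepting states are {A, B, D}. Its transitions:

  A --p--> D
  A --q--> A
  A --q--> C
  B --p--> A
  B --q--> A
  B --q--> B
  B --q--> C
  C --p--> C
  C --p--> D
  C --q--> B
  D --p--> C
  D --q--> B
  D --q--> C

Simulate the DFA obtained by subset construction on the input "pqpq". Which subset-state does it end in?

Start: {A}.
δ(A,p) = {D}.
Union: {D}.
After p: {D}.
δ(D,q) = {B, C}.
Union: {B, C}.
After q: {B, C}.
δ(B,p) = {A}; δ(C,p) = {C, D}.
Union: {A, C, D}.
After p: {A, C, D}.
δ(A,q) = {A, C}; δ(C,q) = {B}; δ(D,q) = {B, C}.
Union: {A, B, C}.
After q: {A, B, C}.

{A, B, C}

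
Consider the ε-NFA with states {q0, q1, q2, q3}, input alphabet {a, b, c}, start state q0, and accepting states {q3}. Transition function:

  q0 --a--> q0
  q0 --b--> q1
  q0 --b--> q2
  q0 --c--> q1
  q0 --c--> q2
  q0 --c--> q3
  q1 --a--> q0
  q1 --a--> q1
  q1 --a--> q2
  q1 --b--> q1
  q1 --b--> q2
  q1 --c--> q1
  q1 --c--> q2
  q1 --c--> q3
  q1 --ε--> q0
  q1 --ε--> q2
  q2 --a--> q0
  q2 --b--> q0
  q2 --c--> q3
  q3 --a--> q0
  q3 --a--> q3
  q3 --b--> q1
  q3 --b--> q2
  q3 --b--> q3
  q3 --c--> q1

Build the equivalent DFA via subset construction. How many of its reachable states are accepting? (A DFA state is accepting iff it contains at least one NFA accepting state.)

1

Start state of the DFA: {q0} (ε-closure of the NFA start).
{q0} --a--> {q0}  [seen]
{q0} --b--> {q0, q1, q2}  [new]
{q0} --c--> {q0, q1, q2, q3}  [new]
{q0, q1, q2} --a--> {q0, q1, q2}  [seen]
{q0, q1, q2} --b--> {q0, q1, q2}  [seen]
{q0, q1, q2} --c--> {q0, q1, q2, q3}  [seen]
{q0, q1, q2, q3} --a--> {q0, q1, q2, q3}  [seen]
{q0, q1, q2, q3} --b--> {q0, q1, q2, q3}  [seen]
{q0, q1, q2, q3} --c--> {q0, q1, q2, q3}  [seen]
Reachable DFA states: {q0}, {q0, q1, q2}, {q0, q1, q2, q3}.
Accepting DFA states (contain an NFA accepting state): {q0, q1, q2, q3}.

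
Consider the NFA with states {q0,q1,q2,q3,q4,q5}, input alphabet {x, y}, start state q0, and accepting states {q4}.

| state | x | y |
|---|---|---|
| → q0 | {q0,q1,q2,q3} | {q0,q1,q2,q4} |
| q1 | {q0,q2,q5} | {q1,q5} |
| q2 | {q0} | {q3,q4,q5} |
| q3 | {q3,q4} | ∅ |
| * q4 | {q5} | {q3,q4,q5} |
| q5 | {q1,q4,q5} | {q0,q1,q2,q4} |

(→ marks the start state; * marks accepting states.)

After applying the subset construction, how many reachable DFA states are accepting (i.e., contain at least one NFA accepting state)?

Start state of the DFA: {q0}.
{q0} --x--> {q0,q1,q2,q3}  [new]
{q0} --y--> {q0,q1,q2,q4}  [new]
{q0,q1,q2,q3} --x--> {q0,q1,q2,q3,q4,q5}  [new]
{q0,q1,q2,q3} --y--> {q0,q1,q2,q3,q4,q5}  [seen]
{q0,q1,q2,q4} --x--> {q0,q1,q2,q3,q5}  [new]
{q0,q1,q2,q4} --y--> {q0,q1,q2,q3,q4,q5}  [seen]
{q0,q1,q2,q3,q4,q5} --x--> {q0,q1,q2,q3,q4,q5}  [seen]
{q0,q1,q2,q3,q4,q5} --y--> {q0,q1,q2,q3,q4,q5}  [seen]
{q0,q1,q2,q3,q5} --x--> {q0,q1,q2,q3,q4,q5}  [seen]
{q0,q1,q2,q3,q5} --y--> {q0,q1,q2,q3,q4,q5}  [seen]
Reachable DFA states: {q0}, {q0,q1,q2,q3}, {q0,q1,q2,q4}, {q0,q1,q2,q3,q4,q5}, {q0,q1,q2,q3,q5}.
Accepting DFA states (contain an NFA accepting state): {q0,q1,q2,q4}, {q0,q1,q2,q3,q4,q5}.

2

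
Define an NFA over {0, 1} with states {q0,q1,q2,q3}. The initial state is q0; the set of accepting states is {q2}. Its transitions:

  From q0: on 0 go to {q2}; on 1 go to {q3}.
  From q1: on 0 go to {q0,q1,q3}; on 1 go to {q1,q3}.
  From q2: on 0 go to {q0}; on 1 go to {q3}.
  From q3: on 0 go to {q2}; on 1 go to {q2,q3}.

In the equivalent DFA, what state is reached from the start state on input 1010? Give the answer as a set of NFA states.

Start: {q0}.
δ(q0,1) = {q3}.
Union: {q3}.
After 1: {q3}.
δ(q3,0) = {q2}.
Union: {q2}.
After 0: {q2}.
δ(q2,1) = {q3}.
Union: {q3}.
After 1: {q3}.
δ(q3,0) = {q2}.
Union: {q2}.
After 0: {q2}.

{q2}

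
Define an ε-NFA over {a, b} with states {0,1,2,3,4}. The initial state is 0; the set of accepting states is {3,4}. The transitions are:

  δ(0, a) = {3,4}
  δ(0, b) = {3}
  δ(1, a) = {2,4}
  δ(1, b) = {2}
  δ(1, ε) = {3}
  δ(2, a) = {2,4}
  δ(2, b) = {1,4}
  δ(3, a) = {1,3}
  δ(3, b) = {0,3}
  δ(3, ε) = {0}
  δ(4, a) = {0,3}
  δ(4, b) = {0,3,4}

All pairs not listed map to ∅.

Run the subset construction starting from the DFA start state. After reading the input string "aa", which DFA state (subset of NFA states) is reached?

Start: {0}.
δ(0,a) = {3,4}.
Union: {3,4}.
ε-closure gives {0,3,4}.
After a: {0,3,4}.
δ(0,a) = {3,4}; δ(3,a) = {1,3}; δ(4,a) = {0,3}.
Union: {0,1,3,4}.
After a: {0,1,3,4}.

{0,1,3,4}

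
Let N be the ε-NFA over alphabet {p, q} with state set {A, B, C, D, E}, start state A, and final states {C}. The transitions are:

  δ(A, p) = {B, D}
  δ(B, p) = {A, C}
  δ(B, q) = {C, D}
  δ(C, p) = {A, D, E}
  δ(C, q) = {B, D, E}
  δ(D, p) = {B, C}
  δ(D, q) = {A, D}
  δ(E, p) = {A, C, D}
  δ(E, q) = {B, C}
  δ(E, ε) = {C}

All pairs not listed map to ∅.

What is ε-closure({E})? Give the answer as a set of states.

{C, E}

Begin with {E}.
E →ε {C}; add C.
ε-closure = {C, E}.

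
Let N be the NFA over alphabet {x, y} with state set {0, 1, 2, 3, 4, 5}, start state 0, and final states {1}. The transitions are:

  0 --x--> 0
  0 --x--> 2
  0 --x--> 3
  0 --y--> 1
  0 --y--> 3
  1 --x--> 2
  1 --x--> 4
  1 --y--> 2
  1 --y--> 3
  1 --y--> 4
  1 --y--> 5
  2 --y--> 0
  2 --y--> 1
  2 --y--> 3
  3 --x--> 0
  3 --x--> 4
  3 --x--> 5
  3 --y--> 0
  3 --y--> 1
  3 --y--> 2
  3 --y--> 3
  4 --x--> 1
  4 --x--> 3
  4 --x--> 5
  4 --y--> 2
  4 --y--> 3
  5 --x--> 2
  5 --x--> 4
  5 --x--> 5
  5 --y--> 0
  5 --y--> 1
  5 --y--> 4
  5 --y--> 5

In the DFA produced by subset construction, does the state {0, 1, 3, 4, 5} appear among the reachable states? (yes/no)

Start state of the DFA: {0}.
{0} --x--> {0, 2, 3}  [new]
{0} --y--> {1, 3}  [new]
{0, 2, 3} --x--> {0, 2, 3, 4, 5}  [new]
{0, 2, 3} --y--> {0, 1, 2, 3}  [new]
{1, 3} --x--> {0, 2, 4, 5}  [new]
{1, 3} --y--> {0, 1, 2, 3, 4, 5}  [new]
{0, 2, 3, 4, 5} --x--> {0, 1, 2, 3, 4, 5}  [seen]
{0, 2, 3, 4, 5} --y--> {0, 1, 2, 3, 4, 5}  [seen]
{0, 1, 2, 3} --x--> {0, 2, 3, 4, 5}  [seen]
{0, 1, 2, 3} --y--> {0, 1, 2, 3, 4, 5}  [seen]
{0, 2, 4, 5} --x--> {0, 1, 2, 3, 4, 5}  [seen]
{0, 2, 4, 5} --y--> {0, 1, 2, 3, 4, 5}  [seen]
{0, 1, 2, 3, 4, 5} --x--> {0, 1, 2, 3, 4, 5}  [seen]
{0, 1, 2, 3, 4, 5} --y--> {0, 1, 2, 3, 4, 5}  [seen]
Reachable DFA states: {0}, {0, 2, 3}, {1, 3}, {0, 2, 3, 4, 5}, {0, 1, 2, 3}, {0, 2, 4, 5}, {0, 1, 2, 3, 4, 5}.
{0, 1, 3, 4, 5} is not among them.

no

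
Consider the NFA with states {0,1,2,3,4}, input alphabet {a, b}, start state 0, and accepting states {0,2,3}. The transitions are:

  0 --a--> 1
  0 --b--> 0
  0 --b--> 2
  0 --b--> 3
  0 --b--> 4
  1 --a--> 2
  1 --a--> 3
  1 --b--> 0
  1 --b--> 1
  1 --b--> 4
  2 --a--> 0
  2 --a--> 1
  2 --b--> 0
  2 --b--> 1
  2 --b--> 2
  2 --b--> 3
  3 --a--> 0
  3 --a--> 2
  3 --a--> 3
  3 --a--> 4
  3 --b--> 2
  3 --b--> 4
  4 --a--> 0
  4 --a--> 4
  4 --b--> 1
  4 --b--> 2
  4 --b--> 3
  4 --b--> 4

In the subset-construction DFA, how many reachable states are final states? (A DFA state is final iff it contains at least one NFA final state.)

Start state of the DFA: {0}.
{0} --a--> {1}  [new]
{0} --b--> {0,2,3,4}  [new]
{1} --a--> {2,3}  [new]
{1} --b--> {0,1,4}  [new]
{0,2,3,4} --a--> {0,1,2,3,4}  [new]
{0,2,3,4} --b--> {0,1,2,3,4}  [seen]
{2,3} --a--> {0,1,2,3,4}  [seen]
{2,3} --b--> {0,1,2,3,4}  [seen]
{0,1,4} --a--> {0,1,2,3,4}  [seen]
{0,1,4} --b--> {0,1,2,3,4}  [seen]
{0,1,2,3,4} --a--> {0,1,2,3,4}  [seen]
{0,1,2,3,4} --b--> {0,1,2,3,4}  [seen]
Reachable DFA states: {0}, {1}, {0,2,3,4}, {2,3}, {0,1,4}, {0,1,2,3,4}.
Accepting DFA states (contain an NFA accepting state): {0}, {0,2,3,4}, {2,3}, {0,1,4}, {0,1,2,3,4}.

5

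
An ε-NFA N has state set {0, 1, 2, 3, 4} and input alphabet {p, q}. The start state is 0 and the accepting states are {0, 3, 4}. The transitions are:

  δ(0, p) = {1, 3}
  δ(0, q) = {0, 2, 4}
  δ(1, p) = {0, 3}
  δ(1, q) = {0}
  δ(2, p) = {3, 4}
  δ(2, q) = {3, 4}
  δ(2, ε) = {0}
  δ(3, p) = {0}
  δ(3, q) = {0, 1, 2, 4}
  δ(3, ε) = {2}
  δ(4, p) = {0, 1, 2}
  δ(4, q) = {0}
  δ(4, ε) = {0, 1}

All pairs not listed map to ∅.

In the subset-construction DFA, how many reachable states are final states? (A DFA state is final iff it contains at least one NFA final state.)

Start state of the DFA: {0} (ε-closure of the NFA start).
{0} --p--> {0, 1, 2, 3}  [new]
{0} --q--> {0, 1, 2, 4}  [new]
{0, 1, 2, 3} --p--> {0, 1, 2, 3, 4}  [new]
{0, 1, 2, 3} --q--> {0, 1, 2, 3, 4}  [seen]
{0, 1, 2, 4} --p--> {0, 1, 2, 3, 4}  [seen]
{0, 1, 2, 4} --q--> {0, 1, 2, 3, 4}  [seen]
{0, 1, 2, 3, 4} --p--> {0, 1, 2, 3, 4}  [seen]
{0, 1, 2, 3, 4} --q--> {0, 1, 2, 3, 4}  [seen]
Reachable DFA states: {0}, {0, 1, 2, 3}, {0, 1, 2, 4}, {0, 1, 2, 3, 4}.
Accepting DFA states (contain an NFA accepting state): {0}, {0, 1, 2, 3}, {0, 1, 2, 4}, {0, 1, 2, 3, 4}.

4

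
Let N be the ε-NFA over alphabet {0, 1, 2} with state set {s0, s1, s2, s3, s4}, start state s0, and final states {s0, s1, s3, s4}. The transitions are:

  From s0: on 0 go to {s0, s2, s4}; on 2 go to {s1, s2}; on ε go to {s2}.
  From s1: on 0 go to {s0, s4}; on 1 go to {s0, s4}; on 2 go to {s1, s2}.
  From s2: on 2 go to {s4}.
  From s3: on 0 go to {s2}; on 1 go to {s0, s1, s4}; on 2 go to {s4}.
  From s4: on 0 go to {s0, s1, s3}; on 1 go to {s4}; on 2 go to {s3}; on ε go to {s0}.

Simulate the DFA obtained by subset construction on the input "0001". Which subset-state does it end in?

Start: {s0, s2}.
δ(s0,0) = {s0, s2, s4}; δ(s2,0) = ∅.
Union: {s0, s2, s4}.
After 0: {s0, s2, s4}.
δ(s0,0) = {s0, s2, s4}; δ(s2,0) = ∅; δ(s4,0) = {s0, s1, s3}.
Union: {s0, s1, s2, s3, s4}.
After 0: {s0, s1, s2, s3, s4}.
δ(s0,0) = {s0, s2, s4}; δ(s1,0) = {s0, s4}; δ(s2,0) = ∅; δ(s3,0) = {s2}; δ(s4,0) = {s0, s1, s3}.
Union: {s0, s1, s2, s3, s4}.
After 0: {s0, s1, s2, s3, s4}.
δ(s0,1) = ∅; δ(s1,1) = {s0, s4}; δ(s2,1) = ∅; δ(s3,1) = {s0, s1, s4}; δ(s4,1) = {s4}.
Union: {s0, s1, s4}.
ε-closure gives {s0, s1, s2, s4}.
After 1: {s0, s1, s2, s4}.

{s0, s1, s2, s4}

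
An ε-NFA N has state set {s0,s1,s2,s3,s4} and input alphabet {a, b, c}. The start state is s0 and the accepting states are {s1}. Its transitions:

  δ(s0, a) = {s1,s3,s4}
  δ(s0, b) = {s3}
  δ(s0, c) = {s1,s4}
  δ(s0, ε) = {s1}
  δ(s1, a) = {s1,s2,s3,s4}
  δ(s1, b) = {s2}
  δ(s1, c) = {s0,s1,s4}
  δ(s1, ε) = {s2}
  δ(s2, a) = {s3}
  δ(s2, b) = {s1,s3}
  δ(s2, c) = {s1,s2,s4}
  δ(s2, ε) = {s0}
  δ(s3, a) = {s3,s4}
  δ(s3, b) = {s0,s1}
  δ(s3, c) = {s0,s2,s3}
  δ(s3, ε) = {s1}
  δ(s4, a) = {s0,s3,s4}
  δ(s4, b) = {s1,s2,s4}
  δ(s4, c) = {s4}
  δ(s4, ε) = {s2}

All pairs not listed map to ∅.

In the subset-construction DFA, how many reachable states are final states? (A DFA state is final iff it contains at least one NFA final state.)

Start state of the DFA: {s0,s1,s2} (ε-closure of the NFA start).
{s0,s1,s2} --a--> {s0,s1,s2,s3,s4}  [new]
{s0,s1,s2} --b--> {s0,s1,s2,s3}  [new]
{s0,s1,s2} --c--> {s0,s1,s2,s4}  [new]
{s0,s1,s2,s3,s4} --a--> {s0,s1,s2,s3,s4}  [seen]
{s0,s1,s2,s3,s4} --b--> {s0,s1,s2,s3,s4}  [seen]
{s0,s1,s2,s3,s4} --c--> {s0,s1,s2,s3,s4}  [seen]
{s0,s1,s2,s3} --a--> {s0,s1,s2,s3,s4}  [seen]
{s0,s1,s2,s3} --b--> {s0,s1,s2,s3}  [seen]
{s0,s1,s2,s3} --c--> {s0,s1,s2,s3,s4}  [seen]
{s0,s1,s2,s4} --a--> {s0,s1,s2,s3,s4}  [seen]
{s0,s1,s2,s4} --b--> {s0,s1,s2,s3,s4}  [seen]
{s0,s1,s2,s4} --c--> {s0,s1,s2,s4}  [seen]
Reachable DFA states: {s0,s1,s2}, {s0,s1,s2,s3,s4}, {s0,s1,s2,s3}, {s0,s1,s2,s4}.
Accepting DFA states (contain an NFA accepting state): {s0,s1,s2}, {s0,s1,s2,s3,s4}, {s0,s1,s2,s3}, {s0,s1,s2,s4}.

4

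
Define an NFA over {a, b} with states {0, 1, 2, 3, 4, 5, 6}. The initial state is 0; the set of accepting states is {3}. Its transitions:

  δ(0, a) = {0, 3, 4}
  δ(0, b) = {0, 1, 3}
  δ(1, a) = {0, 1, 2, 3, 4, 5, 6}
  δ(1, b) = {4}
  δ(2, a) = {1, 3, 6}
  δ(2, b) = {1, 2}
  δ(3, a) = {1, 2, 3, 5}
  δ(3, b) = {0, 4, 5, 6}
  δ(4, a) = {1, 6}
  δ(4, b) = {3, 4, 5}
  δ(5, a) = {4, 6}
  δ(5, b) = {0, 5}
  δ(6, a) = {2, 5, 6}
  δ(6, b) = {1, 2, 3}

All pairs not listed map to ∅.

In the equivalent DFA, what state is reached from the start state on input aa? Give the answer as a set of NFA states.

{0, 1, 2, 3, 4, 5, 6}

Start: {0}.
δ(0,a) = {0, 3, 4}.
Union: {0, 3, 4}.
After a: {0, 3, 4}.
δ(0,a) = {0, 3, 4}; δ(3,a) = {1, 2, 3, 5}; δ(4,a) = {1, 6}.
Union: {0, 1, 2, 3, 4, 5, 6}.
After a: {0, 1, 2, 3, 4, 5, 6}.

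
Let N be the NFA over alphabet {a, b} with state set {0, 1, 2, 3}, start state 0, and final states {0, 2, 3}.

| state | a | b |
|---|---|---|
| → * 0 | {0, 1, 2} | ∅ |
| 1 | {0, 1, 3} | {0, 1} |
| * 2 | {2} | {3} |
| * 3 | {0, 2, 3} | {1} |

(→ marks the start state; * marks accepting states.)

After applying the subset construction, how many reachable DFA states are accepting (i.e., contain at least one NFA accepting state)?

Start state of the DFA: {0}.
{0} --a--> {0, 1, 2}  [new]
{0} --b--> ∅  [new]
{0, 1, 2} --a--> {0, 1, 2, 3}  [new]
{0, 1, 2} --b--> {0, 1, 3}  [new]
∅ --a--> ∅  [seen]
∅ --b--> ∅  [seen]
{0, 1, 2, 3} --a--> {0, 1, 2, 3}  [seen]
{0, 1, 2, 3} --b--> {0, 1, 3}  [seen]
{0, 1, 3} --a--> {0, 1, 2, 3}  [seen]
{0, 1, 3} --b--> {0, 1}  [new]
{0, 1} --a--> {0, 1, 2, 3}  [seen]
{0, 1} --b--> {0, 1}  [seen]
Reachable DFA states: {0}, {0, 1, 2}, ∅, {0, 1, 2, 3}, {0, 1, 3}, {0, 1}.
Accepting DFA states (contain an NFA accepting state): {0}, {0, 1, 2}, {0, 1, 2, 3}, {0, 1, 3}, {0, 1}.

5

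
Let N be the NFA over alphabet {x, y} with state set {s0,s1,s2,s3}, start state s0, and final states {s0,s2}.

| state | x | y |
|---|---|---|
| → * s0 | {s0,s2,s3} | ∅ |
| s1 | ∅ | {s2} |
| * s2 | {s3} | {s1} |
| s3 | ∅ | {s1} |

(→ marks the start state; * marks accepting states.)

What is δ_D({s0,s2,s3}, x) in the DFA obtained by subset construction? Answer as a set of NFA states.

δ(s0,x) = {s0,s2,s3}; δ(s2,x) = {s3}; δ(s3,x) = ∅.
Union: {s0,s2,s3}.

{s0,s2,s3}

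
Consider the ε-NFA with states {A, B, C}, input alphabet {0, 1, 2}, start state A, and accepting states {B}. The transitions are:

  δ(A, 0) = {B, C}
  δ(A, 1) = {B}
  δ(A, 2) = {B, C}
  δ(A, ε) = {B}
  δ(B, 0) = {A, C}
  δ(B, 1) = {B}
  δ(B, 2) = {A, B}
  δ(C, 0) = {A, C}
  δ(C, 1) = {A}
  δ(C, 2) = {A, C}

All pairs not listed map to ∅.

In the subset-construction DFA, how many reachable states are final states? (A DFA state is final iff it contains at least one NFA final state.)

Start state of the DFA: {A, B} (ε-closure of the NFA start).
{A, B} --0--> {A, B, C}  [new]
{A, B} --1--> {B}  [new]
{A, B} --2--> {A, B, C}  [seen]
{A, B, C} --0--> {A, B, C}  [seen]
{A, B, C} --1--> {A, B}  [seen]
{A, B, C} --2--> {A, B, C}  [seen]
{B} --0--> {A, B, C}  [seen]
{B} --1--> {B}  [seen]
{B} --2--> {A, B}  [seen]
Reachable DFA states: {A, B}, {A, B, C}, {B}.
Accepting DFA states (contain an NFA accepting state): {A, B}, {A, B, C}, {B}.

3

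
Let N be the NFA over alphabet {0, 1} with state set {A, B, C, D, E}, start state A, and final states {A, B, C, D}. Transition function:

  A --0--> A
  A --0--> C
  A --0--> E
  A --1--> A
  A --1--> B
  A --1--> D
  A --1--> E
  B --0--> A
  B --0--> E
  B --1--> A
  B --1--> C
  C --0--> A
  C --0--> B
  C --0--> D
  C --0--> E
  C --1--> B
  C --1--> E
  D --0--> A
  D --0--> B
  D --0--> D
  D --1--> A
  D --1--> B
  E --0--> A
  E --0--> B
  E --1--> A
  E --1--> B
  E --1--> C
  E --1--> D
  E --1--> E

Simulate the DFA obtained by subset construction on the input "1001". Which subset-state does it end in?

Start: {A}.
δ(A,1) = {A, B, D, E}.
Union: {A, B, D, E}.
After 1: {A, B, D, E}.
δ(A,0) = {A, C, E}; δ(B,0) = {A, E}; δ(D,0) = {A, B, D}; δ(E,0) = {A, B}.
Union: {A, B, C, D, E}.
After 0: {A, B, C, D, E}.
δ(A,0) = {A, C, E}; δ(B,0) = {A, E}; δ(C,0) = {A, B, D, E}; δ(D,0) = {A, B, D}; δ(E,0) = {A, B}.
Union: {A, B, C, D, E}.
After 0: {A, B, C, D, E}.
δ(A,1) = {A, B, D, E}; δ(B,1) = {A, C}; δ(C,1) = {B, E}; δ(D,1) = {A, B}; δ(E,1) = {A, B, C, D, E}.
Union: {A, B, C, D, E}.
After 1: {A, B, C, D, E}.

{A, B, C, D, E}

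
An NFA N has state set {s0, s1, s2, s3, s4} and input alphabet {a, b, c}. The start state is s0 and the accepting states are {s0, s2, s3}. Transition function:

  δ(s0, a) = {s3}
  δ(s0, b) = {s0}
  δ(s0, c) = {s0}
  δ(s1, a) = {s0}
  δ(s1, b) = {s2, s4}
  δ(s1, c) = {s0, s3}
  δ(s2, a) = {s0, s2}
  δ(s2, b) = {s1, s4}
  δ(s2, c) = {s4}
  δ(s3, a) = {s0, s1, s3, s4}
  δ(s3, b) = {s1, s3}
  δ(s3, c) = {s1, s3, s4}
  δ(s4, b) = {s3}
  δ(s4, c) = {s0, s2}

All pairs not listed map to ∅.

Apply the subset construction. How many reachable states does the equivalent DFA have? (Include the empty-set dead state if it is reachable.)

Start state of the DFA: {s0}.
{s0} --a--> {s3}  [new]
{s0} --b--> {s0}  [seen]
{s0} --c--> {s0}  [seen]
{s3} --a--> {s0, s1, s3, s4}  [new]
{s3} --b--> {s1, s3}  [new]
{s3} --c--> {s1, s3, s4}  [new]
{s0, s1, s3, s4} --a--> {s0, s1, s3, s4}  [seen]
{s0, s1, s3, s4} --b--> {s0, s1, s2, s3, s4}  [new]
{s0, s1, s3, s4} --c--> {s0, s1, s2, s3, s4}  [seen]
{s1, s3} --a--> {s0, s1, s3, s4}  [seen]
{s1, s3} --b--> {s1, s2, s3, s4}  [new]
{s1, s3} --c--> {s0, s1, s3, s4}  [seen]
{s1, s3, s4} --a--> {s0, s1, s3, s4}  [seen]
{s1, s3, s4} --b--> {s1, s2, s3, s4}  [seen]
{s1, s3, s4} --c--> {s0, s1, s2, s3, s4}  [seen]
{s0, s1, s2, s3, s4} --a--> {s0, s1, s2, s3, s4}  [seen]
{s0, s1, s2, s3, s4} --b--> {s0, s1, s2, s3, s4}  [seen]
{s0, s1, s2, s3, s4} --c--> {s0, s1, s2, s3, s4}  [seen]
{s1, s2, s3, s4} --a--> {s0, s1, s2, s3, s4}  [seen]
{s1, s2, s3, s4} --b--> {s1, s2, s3, s4}  [seen]
{s1, s2, s3, s4} --c--> {s0, s1, s2, s3, s4}  [seen]
Reachable DFA states: {s0}, {s3}, {s0, s1, s3, s4}, {s1, s3}, {s1, s3, s4}, {s0, s1, s2, s3, s4}, {s1, s2, s3, s4}.

7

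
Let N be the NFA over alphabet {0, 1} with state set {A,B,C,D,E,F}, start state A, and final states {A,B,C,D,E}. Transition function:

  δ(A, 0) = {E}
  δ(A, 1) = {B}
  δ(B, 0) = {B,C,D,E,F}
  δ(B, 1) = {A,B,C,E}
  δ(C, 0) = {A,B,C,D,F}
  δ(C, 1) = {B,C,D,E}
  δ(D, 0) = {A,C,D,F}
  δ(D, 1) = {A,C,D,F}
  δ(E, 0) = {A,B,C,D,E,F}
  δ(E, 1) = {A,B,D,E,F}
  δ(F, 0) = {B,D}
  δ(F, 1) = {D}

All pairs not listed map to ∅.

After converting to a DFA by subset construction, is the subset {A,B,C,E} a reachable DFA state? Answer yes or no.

yes

Start state of the DFA: {A}.
{A} --0--> {E}  [new]
{A} --1--> {B}  [new]
{E} --0--> {A,B,C,D,E,F}  [new]
{E} --1--> {A,B,D,E,F}  [new]
{B} --0--> {B,C,D,E,F}  [new]
{B} --1--> {A,B,C,E}  [new]
{A,B,C,D,E,F} --0--> {A,B,C,D,E,F}  [seen]
{A,B,C,D,E,F} --1--> {A,B,C,D,E,F}  [seen]
{A,B,D,E,F} --0--> {A,B,C,D,E,F}  [seen]
{A,B,D,E,F} --1--> {A,B,C,D,E,F}  [seen]
{B,C,D,E,F} --0--> {A,B,C,D,E,F}  [seen]
{B,C,D,E,F} --1--> {A,B,C,D,E,F}  [seen]
{A,B,C,E} --0--> {A,B,C,D,E,F}  [seen]
{A,B,C,E} --1--> {A,B,C,D,E,F}  [seen]
Reachable DFA states: {A}, {E}, {B}, {A,B,C,D,E,F}, {A,B,D,E,F}, {B,C,D,E,F}, {A,B,C,E}.
{A,B,C,E} is among them.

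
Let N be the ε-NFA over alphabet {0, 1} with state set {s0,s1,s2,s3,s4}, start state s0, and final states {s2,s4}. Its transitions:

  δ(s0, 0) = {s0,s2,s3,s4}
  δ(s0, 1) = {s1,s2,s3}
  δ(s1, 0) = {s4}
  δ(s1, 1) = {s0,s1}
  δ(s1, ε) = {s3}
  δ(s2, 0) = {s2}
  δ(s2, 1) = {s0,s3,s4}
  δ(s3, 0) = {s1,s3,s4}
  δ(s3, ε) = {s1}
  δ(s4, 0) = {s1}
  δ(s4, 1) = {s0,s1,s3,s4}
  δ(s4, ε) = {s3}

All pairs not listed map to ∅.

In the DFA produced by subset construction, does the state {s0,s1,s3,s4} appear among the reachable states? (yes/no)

Start state of the DFA: {s0} (ε-closure of the NFA start).
{s0} --0--> {s0,s1,s2,s3,s4}  [new]
{s0} --1--> {s1,s2,s3}  [new]
{s0,s1,s2,s3,s4} --0--> {s0,s1,s2,s3,s4}  [seen]
{s0,s1,s2,s3,s4} --1--> {s0,s1,s2,s3,s4}  [seen]
{s1,s2,s3} --0--> {s1,s2,s3,s4}  [new]
{s1,s2,s3} --1--> {s0,s1,s3,s4}  [new]
{s1,s2,s3,s4} --0--> {s1,s2,s3,s4}  [seen]
{s1,s2,s3,s4} --1--> {s0,s1,s3,s4}  [seen]
{s0,s1,s3,s4} --0--> {s0,s1,s2,s3,s4}  [seen]
{s0,s1,s3,s4} --1--> {s0,s1,s2,s3,s4}  [seen]
Reachable DFA states: {s0}, {s0,s1,s2,s3,s4}, {s1,s2,s3}, {s1,s2,s3,s4}, {s0,s1,s3,s4}.
{s0,s1,s3,s4} is among them.

yes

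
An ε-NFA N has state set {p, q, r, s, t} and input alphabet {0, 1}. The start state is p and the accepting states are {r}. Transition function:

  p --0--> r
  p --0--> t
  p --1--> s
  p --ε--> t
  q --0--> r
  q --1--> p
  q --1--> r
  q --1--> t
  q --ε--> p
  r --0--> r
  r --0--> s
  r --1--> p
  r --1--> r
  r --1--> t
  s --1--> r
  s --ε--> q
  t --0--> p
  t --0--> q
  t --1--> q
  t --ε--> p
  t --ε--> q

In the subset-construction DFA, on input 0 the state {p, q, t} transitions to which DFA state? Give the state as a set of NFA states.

δ(p,0) = {r, t}; δ(q,0) = {r}; δ(t,0) = {p, q}.
Union: {p, q, r, t}.

{p, q, r, t}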